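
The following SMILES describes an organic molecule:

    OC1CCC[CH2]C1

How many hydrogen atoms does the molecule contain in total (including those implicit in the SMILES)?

Walk through each heavy atom and fill implicit hydrogens from standard valence (C 4, N 3, O 2, S 2, halogen 1):
  atom 1: O, bond orders sum to 1 (valence 2) → 1 H
  atom 2: C, bond orders sum to 3 (valence 4) → 1 H
  atom 3: C, bond orders sum to 2 (valence 4) → 2 H
  atom 4: C, bond orders sum to 2 (valence 4) → 2 H
  atom 5: C, bond orders sum to 2 (valence 4) → 2 H
  atom 6: C with explicit H count 2
  atom 7: C, bond orders sum to 2 (valence 4) → 2 H
Total hydrogens: 12.

12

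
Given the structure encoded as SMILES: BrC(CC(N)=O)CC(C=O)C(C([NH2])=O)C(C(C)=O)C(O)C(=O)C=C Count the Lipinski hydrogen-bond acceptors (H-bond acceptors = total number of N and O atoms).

8

N atoms: 2; O atoms: 6.
Lipinski HBA = 2 + 6 = 8.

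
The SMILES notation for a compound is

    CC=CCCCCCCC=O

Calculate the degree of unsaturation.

Molecular formula: C10H18O.
DoU = (2C + 2 + N − H − X) / 2, where X is the halogen count and O/S are ignored.
    = (2·10 + 2 + 0 − 18 − 0) / 2 = 4 / 2 = 2.

2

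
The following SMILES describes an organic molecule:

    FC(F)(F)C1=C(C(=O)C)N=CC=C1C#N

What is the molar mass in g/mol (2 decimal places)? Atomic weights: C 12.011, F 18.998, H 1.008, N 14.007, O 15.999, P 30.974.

First, the molecular formula is C9H5F3N2O (counting implicit H from valence).
  C: 9 × 12.011 = 108.099
  F: 3 × 18.998 = 56.994
  H: 5 × 1.008 = 5.040
  N: 2 × 14.007 = 28.014
  O: 1 × 15.999 = 15.999
Sum: 9×12.011 + 3×18.998 + 5×1.008 + 2×14.007 + 1×15.999 = 214.146 → 214.15 g/mol.

214.15 g/mol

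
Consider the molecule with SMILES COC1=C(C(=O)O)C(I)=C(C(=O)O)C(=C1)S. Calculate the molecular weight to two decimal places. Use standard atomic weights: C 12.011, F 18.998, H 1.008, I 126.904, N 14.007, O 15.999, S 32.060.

354.11 g/mol

First, the molecular formula is C9H7IO5S (counting implicit H from valence).
  C: 9 × 12.011 = 108.099
  H: 7 × 1.008 = 7.056
  I: 1 × 126.904 = 126.904
  O: 5 × 15.999 = 79.995
  S: 1 × 32.060 = 32.060
Sum: 9×12.011 + 7×1.008 + 1×126.904 + 5×15.999 + 1×32.060 = 354.114 → 354.11 g/mol.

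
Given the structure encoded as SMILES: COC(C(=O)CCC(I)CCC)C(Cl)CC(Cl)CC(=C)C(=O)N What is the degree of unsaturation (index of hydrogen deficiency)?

Degree of unsaturation = (number of rings) + (number of π bonds).
Ring closures in the SMILES: 0.
π bonds: 3 double bonds (each 1 DoU) → 3 DoU from unsaturation.
Total DoU = 0 + 3 = 3.

3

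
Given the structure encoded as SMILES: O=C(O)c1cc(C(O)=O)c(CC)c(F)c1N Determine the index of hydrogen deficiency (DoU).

6

Molecular formula: C10H10FNO4.
DoU = (2C + 2 + N − H − X) / 2, where X is the halogen count and O/S are ignored.
    = (2·10 + 2 + 1 − 10 − 1) / 2 = 12 / 2 = 6.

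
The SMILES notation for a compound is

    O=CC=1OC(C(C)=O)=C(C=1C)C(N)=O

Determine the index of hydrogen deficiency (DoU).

Molecular formula: C9H9NO4.
DoU = (2C + 2 + N − H − X) / 2, where X is the halogen count and O/S are ignored.
    = (2·9 + 2 + 1 − 9 − 0) / 2 = 12 / 2 = 6.

6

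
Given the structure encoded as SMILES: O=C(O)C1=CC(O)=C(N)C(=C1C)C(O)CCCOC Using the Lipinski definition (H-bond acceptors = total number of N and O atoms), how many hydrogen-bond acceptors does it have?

6

N atoms: 1; O atoms: 5.
Lipinski HBA = 1 + 5 = 6.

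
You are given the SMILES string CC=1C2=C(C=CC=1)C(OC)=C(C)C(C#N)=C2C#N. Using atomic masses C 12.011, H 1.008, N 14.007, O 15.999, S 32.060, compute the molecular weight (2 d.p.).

236.27 g/mol

First, the molecular formula is C15H12N2O (counting implicit H from valence).
  C: 15 × 12.011 = 180.165
  H: 12 × 1.008 = 12.096
  N: 2 × 14.007 = 28.014
  O: 1 × 15.999 = 15.999
Sum: 15×12.011 + 12×1.008 + 2×14.007 + 1×15.999 = 236.274 → 236.27 g/mol.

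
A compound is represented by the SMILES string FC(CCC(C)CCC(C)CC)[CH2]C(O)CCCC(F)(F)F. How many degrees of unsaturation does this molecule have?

0

Degree of unsaturation = (number of rings) + (number of π bonds).
Ring closures in the SMILES: 0.
π bonds: none → 0 DoU from unsaturation.
Total DoU = 0 + 0 = 0.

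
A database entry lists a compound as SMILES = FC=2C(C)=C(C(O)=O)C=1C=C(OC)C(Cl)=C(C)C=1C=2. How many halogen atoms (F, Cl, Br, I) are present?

2

Halogen atoms appear at heavy-atom positions 1, 15 (1×Cl, 1×F).
Other groups present: 1 carboxylic acid, 1 ether.
Halogen count: 2.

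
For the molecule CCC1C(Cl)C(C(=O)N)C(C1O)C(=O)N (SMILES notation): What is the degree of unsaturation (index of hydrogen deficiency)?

Degree of unsaturation = (number of rings) + (number of π bonds).
Ring closures in the SMILES: 1.
π bonds: 2 double bonds (each 1 DoU) → 2 DoU from unsaturation.
Total DoU = 1 + 2 = 3.

3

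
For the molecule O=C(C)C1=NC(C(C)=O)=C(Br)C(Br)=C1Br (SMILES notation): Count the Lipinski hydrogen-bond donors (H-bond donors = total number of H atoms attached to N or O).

0

Donors: find every N or O and count the H atoms it carries.
  atom 1 (O): bond orders sum to 2 → 0 H
  atom 5 (N): bond orders sum to 3 → 0 H
  atom 9 (O): bond orders sum to 2 → 0 H
Lipinski HBD = 0.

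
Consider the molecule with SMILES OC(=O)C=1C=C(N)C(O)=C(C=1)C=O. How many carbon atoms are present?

Count every carbon token in the SMILES (each C, including those in ring-closure positions and inside branches).
Carbon count: 8.

8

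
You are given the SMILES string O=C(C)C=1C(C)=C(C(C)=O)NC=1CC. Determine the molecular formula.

C11H15NO2

Walk through each heavy atom and fill implicit hydrogens from standard valence (C 4, N 3, O 2, S 2, halogen 1):
  atom 1: O, bond orders sum to 2 (valence 2) → 0 H
  atom 2: C, bond orders sum to 4 (valence 4) → 0 H
  atom 3: C, bond orders sum to 1 (valence 4) → 3 H
  atom 4: C, bond orders sum to 4 (valence 4) → 0 H
  atom 5: C, bond orders sum to 4 (valence 4) → 0 H
  atom 6: C, bond orders sum to 1 (valence 4) → 3 H
  atom 7: C, bond orders sum to 4 (valence 4) → 0 H
  atom 8: C, bond orders sum to 4 (valence 4) → 0 H
  atom 9: C, bond orders sum to 1 (valence 4) → 3 H
  atom 10: O, bond orders sum to 2 (valence 2) → 0 H
  atom 11: N, bond orders sum to 2 (valence 3) → 1 H
  atom 12: C, bond orders sum to 4 (valence 4) → 0 H
  atom 13: C, bond orders sum to 2 (valence 4) → 2 H
  atom 14: C, bond orders sum to 1 (valence 4) → 3 H
Totals → C:11, H:15, N:1, O:2.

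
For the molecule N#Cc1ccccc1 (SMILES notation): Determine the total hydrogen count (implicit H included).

Walk through each heavy atom and fill implicit hydrogens from standard valence (C 4, N 3, O 2, S 2, halogen 1); for lowercase aromatic atoms, an aromatic c carries 1 H when it has two neighbours and 0 H with three, and aromatic n carries 0 H:
  atom 1: N, bond orders sum to 3 (valence 3) → 0 H
  atom 2: C, bond orders sum to 4 (valence 4) → 0 H
  atom 3: aromatic c, 3 neighbours → 0 H
  atom 4: aromatic c, 2 neighbours → 1 H
  atom 5: aromatic c, 2 neighbours → 1 H
  atom 6: aromatic c, 2 neighbours → 1 H
  atom 7: aromatic c, 2 neighbours → 1 H
  atom 8: aromatic c, 2 neighbours → 1 H
Total hydrogens: 5.

5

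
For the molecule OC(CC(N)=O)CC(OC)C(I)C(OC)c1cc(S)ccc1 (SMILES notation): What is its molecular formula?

Walk through each heavy atom and fill implicit hydrogens from standard valence (C 4, N 3, O 2, S 2, halogen 1); for lowercase aromatic atoms, an aromatic c carries 1 H when it has two neighbours and 0 H with three, and aromatic n carries 0 H:
  atom 1: O, bond orders sum to 1 (valence 2) → 1 H
  atom 2: C, bond orders sum to 3 (valence 4) → 1 H
  atom 3: C, bond orders sum to 2 (valence 4) → 2 H
  atom 4: C, bond orders sum to 4 (valence 4) → 0 H
  atom 5: N, bond orders sum to 1 (valence 3) → 2 H
  atom 6: O, bond orders sum to 2 (valence 2) → 0 H
  atom 7: C, bond orders sum to 2 (valence 4) → 2 H
  atom 8: C, bond orders sum to 3 (valence 4) → 1 H
  atom 9: O, bond orders sum to 2 (valence 2) → 0 H
  atom 10: C, bond orders sum to 1 (valence 4) → 3 H
  atom 11: C, bond orders sum to 3 (valence 4) → 1 H
  atom 12: I (halogen, monovalent) → 0 H
  atom 13: C, bond orders sum to 3 (valence 4) → 1 H
  atom 14: O, bond orders sum to 2 (valence 2) → 0 H
  atom 15: C, bond orders sum to 1 (valence 4) → 3 H
  atom 16: aromatic c, 3 neighbours → 0 H
  atom 17: aromatic c, 2 neighbours → 1 H
  atom 18: aromatic c, 3 neighbours → 0 H
  atom 19: S, bond orders sum to 1 (valence 2) → 1 H
  atom 20: aromatic c, 2 neighbours → 1 H
  atom 21: aromatic c, 2 neighbours → 1 H
  atom 22: aromatic c, 2 neighbours → 1 H
Totals → C:15, H:22, I:1, N:1, O:4, S:1.

C15H22INO4S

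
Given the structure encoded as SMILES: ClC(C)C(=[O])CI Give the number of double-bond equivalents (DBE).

Degree of unsaturation = (number of rings) + (number of π bonds).
Ring closures in the SMILES: 0.
π bonds: 1 double bond (each 1 DoU) → 1 DoU from unsaturation.
Total DoU = 0 + 1 = 1.

1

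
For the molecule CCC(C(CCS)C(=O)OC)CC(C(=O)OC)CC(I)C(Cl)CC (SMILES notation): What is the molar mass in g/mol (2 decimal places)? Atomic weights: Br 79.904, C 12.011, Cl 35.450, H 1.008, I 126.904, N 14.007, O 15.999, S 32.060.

First, the molecular formula is C17H30ClIO4S (counting implicit H from valence).
  C: 17 × 12.011 = 204.187
  Cl: 1 × 35.450 = 35.450
  H: 30 × 1.008 = 30.240
  I: 1 × 126.904 = 126.904
  O: 4 × 15.999 = 63.996
  S: 1 × 32.060 = 32.060
Sum: 17×12.011 + 1×35.450 + 30×1.008 + 1×126.904 + 4×15.999 + 1×32.060 = 492.837 → 492.84 g/mol.

492.84 g/mol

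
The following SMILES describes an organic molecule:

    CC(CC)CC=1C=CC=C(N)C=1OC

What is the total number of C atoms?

12

Count every carbon token in the SMILES (each C, including those in ring-closure positions and inside branches).
Carbon count: 12.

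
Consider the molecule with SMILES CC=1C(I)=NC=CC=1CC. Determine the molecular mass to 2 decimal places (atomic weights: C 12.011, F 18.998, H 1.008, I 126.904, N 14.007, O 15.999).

First, the molecular formula is C8H10IN (counting implicit H from valence).
  C: 8 × 12.011 = 96.088
  H: 10 × 1.008 = 10.080
  I: 1 × 126.904 = 126.904
  N: 1 × 14.007 = 14.007
Sum: 8×12.011 + 10×1.008 + 1×126.904 + 1×14.007 = 247.079 → 247.08 g/mol.

247.08 g/mol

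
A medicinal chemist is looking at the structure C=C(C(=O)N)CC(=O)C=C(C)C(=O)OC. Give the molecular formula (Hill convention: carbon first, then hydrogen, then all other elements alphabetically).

Walk through each heavy atom and fill implicit hydrogens from standard valence (C 4, N 3, O 2, S 2, halogen 1):
  atom 1: C, bond orders sum to 2 (valence 4) → 2 H
  atom 2: C, bond orders sum to 4 (valence 4) → 0 H
  atom 3: C, bond orders sum to 4 (valence 4) → 0 H
  atom 4: O, bond orders sum to 2 (valence 2) → 0 H
  atom 5: N, bond orders sum to 1 (valence 3) → 2 H
  atom 6: C, bond orders sum to 2 (valence 4) → 2 H
  atom 7: C, bond orders sum to 4 (valence 4) → 0 H
  atom 8: O, bond orders sum to 2 (valence 2) → 0 H
  atom 9: C, bond orders sum to 3 (valence 4) → 1 H
  atom 10: C, bond orders sum to 4 (valence 4) → 0 H
  atom 11: C, bond orders sum to 1 (valence 4) → 3 H
  atom 12: C, bond orders sum to 4 (valence 4) → 0 H
  atom 13: O, bond orders sum to 2 (valence 2) → 0 H
  atom 14: O, bond orders sum to 2 (valence 2) → 0 H
  atom 15: C, bond orders sum to 1 (valence 4) → 3 H
Totals → C:10, H:13, N:1, O:4.

C10H13NO4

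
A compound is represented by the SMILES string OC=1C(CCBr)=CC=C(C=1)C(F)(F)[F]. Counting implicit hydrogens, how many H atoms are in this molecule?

Walk through each heavy atom and fill implicit hydrogens from standard valence (C 4, N 3, O 2, S 2, halogen 1):
  atom 1: O, bond orders sum to 1 (valence 2) → 1 H
  atom 2: C, bond orders sum to 4 (valence 4) → 0 H
  atom 3: C, bond orders sum to 4 (valence 4) → 0 H
  atom 4: C, bond orders sum to 2 (valence 4) → 2 H
  atom 5: C, bond orders sum to 2 (valence 4) → 2 H
  atom 6: Br (halogen, monovalent) → 0 H
  atom 7: C, bond orders sum to 3 (valence 4) → 1 H
  atom 8: C, bond orders sum to 3 (valence 4) → 1 H
  atom 9: C, bond orders sum to 4 (valence 4) → 0 H
  atom 10: C, bond orders sum to 3 (valence 4) → 1 H
  atom 11: C, bond orders sum to 4 (valence 4) → 0 H
  atom 12: F (halogen, monovalent) → 0 H
  atom 13: F (halogen, monovalent) → 0 H
  atom 14: F with explicit H count 0
Total hydrogens: 8.

8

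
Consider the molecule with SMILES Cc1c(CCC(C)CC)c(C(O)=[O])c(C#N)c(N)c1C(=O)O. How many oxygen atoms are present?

Scan the SMILES for O atoms (remember two-letter symbols like Cl and Br are single atoms).
Oxygen count: 4.

4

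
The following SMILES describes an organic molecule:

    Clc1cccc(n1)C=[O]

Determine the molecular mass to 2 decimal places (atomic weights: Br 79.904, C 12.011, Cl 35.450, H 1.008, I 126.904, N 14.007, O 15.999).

First, the molecular formula is C6H4ClNO (counting implicit H from valence).
  C: 6 × 12.011 = 72.066
  Cl: 1 × 35.450 = 35.450
  H: 4 × 1.008 = 4.032
  N: 1 × 14.007 = 14.007
  O: 1 × 15.999 = 15.999
Sum: 6×12.011 + 1×35.450 + 4×1.008 + 1×14.007 + 1×15.999 = 141.554 → 141.55 g/mol.

141.55 g/mol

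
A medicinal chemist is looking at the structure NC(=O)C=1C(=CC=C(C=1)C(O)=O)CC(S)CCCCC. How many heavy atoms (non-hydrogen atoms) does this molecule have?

20

Every atom symbol written in the SMILES (organic subset) is one heavy atom; implicit H are not written.
Heavy atoms by element → C:15, N:1, O:3, S:1.
Total: 20.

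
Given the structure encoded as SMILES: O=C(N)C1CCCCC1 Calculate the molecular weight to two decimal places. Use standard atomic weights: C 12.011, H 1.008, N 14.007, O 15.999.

127.19 g/mol

First, the molecular formula is C7H13NO (counting implicit H from valence).
  C: 7 × 12.011 = 84.077
  H: 13 × 1.008 = 13.104
  N: 1 × 14.007 = 14.007
  O: 1 × 15.999 = 15.999
Sum: 7×12.011 + 13×1.008 + 1×14.007 + 1×15.999 = 127.187 → 127.19 g/mol.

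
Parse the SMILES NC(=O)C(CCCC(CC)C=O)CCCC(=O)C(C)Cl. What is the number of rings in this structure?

In SMILES, each pair of matching ring-closure digits denotes one ring-closing bond; the number of such bonds equals the number of independent rings.
Ring-closure bonds here: 0.

0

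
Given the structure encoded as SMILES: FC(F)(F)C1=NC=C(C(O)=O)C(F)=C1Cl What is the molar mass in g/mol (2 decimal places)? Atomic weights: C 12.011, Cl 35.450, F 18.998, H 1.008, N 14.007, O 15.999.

First, the molecular formula is C7H2ClF4NO2 (counting implicit H from valence).
  C: 7 × 12.011 = 84.077
  Cl: 1 × 35.450 = 35.450
  F: 4 × 18.998 = 75.992
  H: 2 × 1.008 = 2.016
  N: 1 × 14.007 = 14.007
  O: 2 × 15.999 = 31.998
Sum: 7×12.011 + 1×35.450 + 4×18.998 + 2×1.008 + 1×14.007 + 2×15.999 = 243.540 → 243.54 g/mol.

243.54 g/mol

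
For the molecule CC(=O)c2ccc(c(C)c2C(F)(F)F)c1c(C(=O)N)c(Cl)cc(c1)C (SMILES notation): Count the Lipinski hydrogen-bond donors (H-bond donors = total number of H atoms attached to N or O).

Donors: find every N or O and count the H atoms it carries.
  atom 3 (O): bond orders sum to 2 → 0 H
  atom 18 (O): bond orders sum to 2 → 0 H
  atom 19 (N): bond orders sum to 1 → 2 H
Lipinski HBD = 2.

2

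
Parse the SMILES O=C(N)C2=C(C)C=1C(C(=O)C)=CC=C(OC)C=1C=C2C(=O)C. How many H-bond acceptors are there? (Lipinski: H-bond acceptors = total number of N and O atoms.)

N atoms: 1; O atoms: 4.
Lipinski HBA = 1 + 4 = 5.

5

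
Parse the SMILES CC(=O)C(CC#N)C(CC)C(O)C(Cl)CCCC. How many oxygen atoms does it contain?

Scan the SMILES for O atoms (remember two-letter symbols like Cl and Br are single atoms).
Oxygen count: 2.

2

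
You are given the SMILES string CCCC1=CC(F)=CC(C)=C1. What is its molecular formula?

C10H13F

Walk through each heavy atom and fill implicit hydrogens from standard valence (C 4, N 3, O 2, S 2, halogen 1):
  atom 1: C, bond orders sum to 1 (valence 4) → 3 H
  atom 2: C, bond orders sum to 2 (valence 4) → 2 H
  atom 3: C, bond orders sum to 2 (valence 4) → 2 H
  atom 4: C, bond orders sum to 4 (valence 4) → 0 H
  atom 5: C, bond orders sum to 3 (valence 4) → 1 H
  atom 6: C, bond orders sum to 4 (valence 4) → 0 H
  atom 7: F (halogen, monovalent) → 0 H
  atom 8: C, bond orders sum to 3 (valence 4) → 1 H
  atom 9: C, bond orders sum to 4 (valence 4) → 0 H
  atom 10: C, bond orders sum to 1 (valence 4) → 3 H
  atom 11: C, bond orders sum to 3 (valence 4) → 1 H
Totals → C:10, H:13, F:1.
In Hill order: C10H13F.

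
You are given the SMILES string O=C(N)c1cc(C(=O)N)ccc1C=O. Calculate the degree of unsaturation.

Molecular formula: C9H8N2O3.
DoU = (2C + 2 + N − H − X) / 2, where X is the halogen count and O/S are ignored.
    = (2·9 + 2 + 2 − 8 − 0) / 2 = 14 / 2 = 7.

7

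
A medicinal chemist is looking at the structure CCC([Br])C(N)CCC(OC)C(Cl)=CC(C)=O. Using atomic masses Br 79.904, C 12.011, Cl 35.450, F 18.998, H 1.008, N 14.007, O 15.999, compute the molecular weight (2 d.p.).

326.66 g/mol

First, the molecular formula is C12H21BrClNO2 (counting implicit H from valence).
  Br: 1 × 79.904 = 79.904
  C: 12 × 12.011 = 144.132
  Cl: 1 × 35.450 = 35.450
  H: 21 × 1.008 = 21.168
  N: 1 × 14.007 = 14.007
  O: 2 × 15.999 = 31.998
Sum: 1×79.904 + 12×12.011 + 1×35.450 + 21×1.008 + 1×14.007 + 2×15.999 = 326.659 → 326.66 g/mol.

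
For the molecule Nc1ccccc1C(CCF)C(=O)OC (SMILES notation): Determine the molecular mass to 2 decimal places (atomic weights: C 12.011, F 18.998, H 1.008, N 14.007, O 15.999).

First, the molecular formula is C11H14FNO2 (counting implicit H from valence).
  C: 11 × 12.011 = 132.121
  F: 1 × 18.998 = 18.998
  H: 14 × 1.008 = 14.112
  N: 1 × 14.007 = 14.007
  O: 2 × 15.999 = 31.998
Sum: 11×12.011 + 1×18.998 + 14×1.008 + 1×14.007 + 2×15.999 = 211.236 → 211.24 g/mol.

211.24 g/mol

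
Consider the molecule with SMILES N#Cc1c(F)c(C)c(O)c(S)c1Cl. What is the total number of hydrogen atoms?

5

Walk through each heavy atom and fill implicit hydrogens from standard valence (C 4, N 3, O 2, S 2, halogen 1); for lowercase aromatic atoms, an aromatic c carries 1 H when it has two neighbours and 0 H with three, and aromatic n carries 0 H:
  atom 1: N, bond orders sum to 3 (valence 3) → 0 H
  atom 2: C, bond orders sum to 4 (valence 4) → 0 H
  atom 3: aromatic c, 3 neighbours → 0 H
  atom 4: aromatic c, 3 neighbours → 0 H
  atom 5: F (halogen, monovalent) → 0 H
  atom 6: aromatic c, 3 neighbours → 0 H
  atom 7: C, bond orders sum to 1 (valence 4) → 3 H
  atom 8: aromatic c, 3 neighbours → 0 H
  atom 9: O, bond orders sum to 1 (valence 2) → 1 H
  atom 10: aromatic c, 3 neighbours → 0 H
  atom 11: S, bond orders sum to 1 (valence 2) → 1 H
  atom 12: aromatic c, 3 neighbours → 0 H
  atom 13: Cl (halogen, monovalent) → 0 H
Total hydrogens: 5.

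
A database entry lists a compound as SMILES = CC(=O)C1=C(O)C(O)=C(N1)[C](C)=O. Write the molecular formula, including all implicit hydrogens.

Walk through each heavy atom and fill implicit hydrogens from standard valence (C 4, N 3, O 2, S 2, halogen 1):
  atom 1: C, bond orders sum to 1 (valence 4) → 3 H
  atom 2: C, bond orders sum to 4 (valence 4) → 0 H
  atom 3: O, bond orders sum to 2 (valence 2) → 0 H
  atom 4: C, bond orders sum to 4 (valence 4) → 0 H
  atom 5: C, bond orders sum to 4 (valence 4) → 0 H
  atom 6: O, bond orders sum to 1 (valence 2) → 1 H
  atom 7: C, bond orders sum to 4 (valence 4) → 0 H
  atom 8: O, bond orders sum to 1 (valence 2) → 1 H
  atom 9: C, bond orders sum to 4 (valence 4) → 0 H
  atom 10: N, bond orders sum to 2 (valence 3) → 1 H
  atom 11: C with explicit H count 0
  atom 12: C, bond orders sum to 1 (valence 4) → 3 H
  atom 13: O, bond orders sum to 2 (valence 2) → 0 H
Totals → C:8, H:9, N:1, O:4.
In Hill order: C8H9NO4.

C8H9NO4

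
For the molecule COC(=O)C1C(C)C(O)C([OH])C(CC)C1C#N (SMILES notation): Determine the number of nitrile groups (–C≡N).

1

The nitrile motif appears at heavy-atom position 16 in the SMILES.
Other groups present: 1 ester, 2 hydroxyl.
Nitrile count: 1.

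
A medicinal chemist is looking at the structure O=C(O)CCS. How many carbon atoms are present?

Count every carbon token in the SMILES (each C, including those in ring-closure positions and inside branches).
Carbon count: 3.

3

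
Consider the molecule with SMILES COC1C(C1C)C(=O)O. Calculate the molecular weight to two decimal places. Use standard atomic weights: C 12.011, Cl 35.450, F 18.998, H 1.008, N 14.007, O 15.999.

First, the molecular formula is C6H10O3 (counting implicit H from valence).
  C: 6 × 12.011 = 72.066
  H: 10 × 1.008 = 10.080
  O: 3 × 15.999 = 47.997
Sum: 6×12.011 + 10×1.008 + 3×15.999 = 130.143 → 130.14 g/mol.

130.14 g/mol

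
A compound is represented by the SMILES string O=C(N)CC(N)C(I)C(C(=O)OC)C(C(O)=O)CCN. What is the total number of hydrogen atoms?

20

Walk through each heavy atom and fill implicit hydrogens from standard valence (C 4, N 3, O 2, S 2, halogen 1):
  atom 1: O, bond orders sum to 2 (valence 2) → 0 H
  atom 2: C, bond orders sum to 4 (valence 4) → 0 H
  atom 3: N, bond orders sum to 1 (valence 3) → 2 H
  atom 4: C, bond orders sum to 2 (valence 4) → 2 H
  atom 5: C, bond orders sum to 3 (valence 4) → 1 H
  atom 6: N, bond orders sum to 1 (valence 3) → 2 H
  atom 7: C, bond orders sum to 3 (valence 4) → 1 H
  atom 8: I (halogen, monovalent) → 0 H
  atom 9: C, bond orders sum to 3 (valence 4) → 1 H
  atom 10: C, bond orders sum to 4 (valence 4) → 0 H
  atom 11: O, bond orders sum to 2 (valence 2) → 0 H
  atom 12: O, bond orders sum to 2 (valence 2) → 0 H
  atom 13: C, bond orders sum to 1 (valence 4) → 3 H
  atom 14: C, bond orders sum to 3 (valence 4) → 1 H
  atom 15: C, bond orders sum to 4 (valence 4) → 0 H
  atom 16: O, bond orders sum to 1 (valence 2) → 1 H
  atom 17: O, bond orders sum to 2 (valence 2) → 0 H
  atom 18: C, bond orders sum to 2 (valence 4) → 2 H
  atom 19: C, bond orders sum to 2 (valence 4) → 2 H
  atom 20: N, bond orders sum to 1 (valence 3) → 2 H
Total hydrogens: 20.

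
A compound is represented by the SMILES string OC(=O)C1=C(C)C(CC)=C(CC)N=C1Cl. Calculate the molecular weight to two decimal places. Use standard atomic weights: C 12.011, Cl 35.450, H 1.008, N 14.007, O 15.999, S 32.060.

227.69 g/mol

First, the molecular formula is C11H14ClNO2 (counting implicit H from valence).
  C: 11 × 12.011 = 132.121
  Cl: 1 × 35.450 = 35.450
  H: 14 × 1.008 = 14.112
  N: 1 × 14.007 = 14.007
  O: 2 × 15.999 = 31.998
Sum: 11×12.011 + 1×35.450 + 14×1.008 + 1×14.007 + 2×15.999 = 227.688 → 227.69 g/mol.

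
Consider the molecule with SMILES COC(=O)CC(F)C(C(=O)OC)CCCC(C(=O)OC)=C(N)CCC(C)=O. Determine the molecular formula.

C18H28FNO7

Walk through each heavy atom and fill implicit hydrogens from standard valence (C 4, N 3, O 2, S 2, halogen 1):
  atom 1: C, bond orders sum to 1 (valence 4) → 3 H
  atom 2: O, bond orders sum to 2 (valence 2) → 0 H
  atom 3: C, bond orders sum to 4 (valence 4) → 0 H
  atom 4: O, bond orders sum to 2 (valence 2) → 0 H
  atom 5: C, bond orders sum to 2 (valence 4) → 2 H
  atom 6: C, bond orders sum to 3 (valence 4) → 1 H
  atom 7: F (halogen, monovalent) → 0 H
  atom 8: C, bond orders sum to 3 (valence 4) → 1 H
  atom 9: C, bond orders sum to 4 (valence 4) → 0 H
  atom 10: O, bond orders sum to 2 (valence 2) → 0 H
  atom 11: O, bond orders sum to 2 (valence 2) → 0 H
  atom 12: C, bond orders sum to 1 (valence 4) → 3 H
  atom 13: C, bond orders sum to 2 (valence 4) → 2 H
  atom 14: C, bond orders sum to 2 (valence 4) → 2 H
  atom 15: C, bond orders sum to 2 (valence 4) → 2 H
  atom 16: C, bond orders sum to 4 (valence 4) → 0 H
  atom 17: C, bond orders sum to 4 (valence 4) → 0 H
  atom 18: O, bond orders sum to 2 (valence 2) → 0 H
  atom 19: O, bond orders sum to 2 (valence 2) → 0 H
  atom 20: C, bond orders sum to 1 (valence 4) → 3 H
  atom 21: C, bond orders sum to 4 (valence 4) → 0 H
  atom 22: N, bond orders sum to 1 (valence 3) → 2 H
  atom 23: C, bond orders sum to 2 (valence 4) → 2 H
  atom 24: C, bond orders sum to 2 (valence 4) → 2 H
  atom 25: C, bond orders sum to 4 (valence 4) → 0 H
  atom 26: C, bond orders sum to 1 (valence 4) → 3 H
  atom 27: O, bond orders sum to 2 (valence 2) → 0 H
Totals → C:18, H:28, F:1, N:1, O:7.
In Hill order: C18H28FNO7.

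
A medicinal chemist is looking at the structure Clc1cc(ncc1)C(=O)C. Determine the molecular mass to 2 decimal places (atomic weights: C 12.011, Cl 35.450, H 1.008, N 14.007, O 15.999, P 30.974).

155.58 g/mol

First, the molecular formula is C7H6ClNO (counting implicit H from valence).
  C: 7 × 12.011 = 84.077
  Cl: 1 × 35.450 = 35.450
  H: 6 × 1.008 = 6.048
  N: 1 × 14.007 = 14.007
  O: 1 × 15.999 = 15.999
Sum: 7×12.011 + 1×35.450 + 6×1.008 + 1×14.007 + 1×15.999 = 155.581 → 155.58 g/mol.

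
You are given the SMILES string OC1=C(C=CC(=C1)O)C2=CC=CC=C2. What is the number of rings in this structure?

In SMILES, each pair of matching ring-closure digits denotes one ring-closing bond; the number of such bonds equals the number of independent rings.
Ring-closure bonds here: 2.

2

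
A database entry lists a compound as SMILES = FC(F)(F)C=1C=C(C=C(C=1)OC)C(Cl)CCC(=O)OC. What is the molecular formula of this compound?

Walk through each heavy atom and fill implicit hydrogens from standard valence (C 4, N 3, O 2, S 2, halogen 1):
  atom 1: F (halogen, monovalent) → 0 H
  atom 2: C, bond orders sum to 4 (valence 4) → 0 H
  atom 3: F (halogen, monovalent) → 0 H
  atom 4: F (halogen, monovalent) → 0 H
  atom 5: C, bond orders sum to 4 (valence 4) → 0 H
  atom 6: C, bond orders sum to 3 (valence 4) → 1 H
  atom 7: C, bond orders sum to 4 (valence 4) → 0 H
  atom 8: C, bond orders sum to 3 (valence 4) → 1 H
  atom 9: C, bond orders sum to 4 (valence 4) → 0 H
  atom 10: C, bond orders sum to 3 (valence 4) → 1 H
  atom 11: O, bond orders sum to 2 (valence 2) → 0 H
  atom 12: C, bond orders sum to 1 (valence 4) → 3 H
  atom 13: C, bond orders sum to 3 (valence 4) → 1 H
  atom 14: Cl (halogen, monovalent) → 0 H
  atom 15: C, bond orders sum to 2 (valence 4) → 2 H
  atom 16: C, bond orders sum to 2 (valence 4) → 2 H
  atom 17: C, bond orders sum to 4 (valence 4) → 0 H
  atom 18: O, bond orders sum to 2 (valence 2) → 0 H
  atom 19: O, bond orders sum to 2 (valence 2) → 0 H
  atom 20: C, bond orders sum to 1 (valence 4) → 3 H
Totals → C:13, H:14, Cl:1, F:3, O:3.

C13H14ClF3O3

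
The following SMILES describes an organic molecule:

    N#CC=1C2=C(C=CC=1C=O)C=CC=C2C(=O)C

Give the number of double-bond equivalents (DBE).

11

Molecular formula: C14H9NO2.
DoU = (2C + 2 + N − H − X) / 2, where X is the halogen count and O/S are ignored.
    = (2·14 + 2 + 1 − 9 − 0) / 2 = 22 / 2 = 11.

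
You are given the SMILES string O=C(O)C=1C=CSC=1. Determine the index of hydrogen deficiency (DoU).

4

Degree of unsaturation = (number of rings) + (number of π bonds).
Ring closures in the SMILES: 1.
π bonds: 3 double bonds (each 1 DoU) → 3 DoU from unsaturation.
Total DoU = 1 + 3 = 4.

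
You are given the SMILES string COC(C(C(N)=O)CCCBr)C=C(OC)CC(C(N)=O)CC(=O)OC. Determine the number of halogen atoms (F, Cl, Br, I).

Halogen atoms appear at heavy-atom position 11 (1×Br).
Other groups present: 1 alkene, 2 amide, 1 ester, 2 ether.
Halogen count: 1.

1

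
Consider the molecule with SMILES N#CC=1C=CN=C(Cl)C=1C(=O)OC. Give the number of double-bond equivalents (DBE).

Degree of unsaturation = (number of rings) + (number of π bonds).
Ring closures in the SMILES: 1.
π bonds: 4 double bonds (each 1 DoU), 1 triple bond (each 2 DoU) → 6 DoU from unsaturation.
Total DoU = 1 + 6 = 7.

7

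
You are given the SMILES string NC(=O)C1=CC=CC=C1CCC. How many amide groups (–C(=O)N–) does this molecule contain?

The amide motif appears at heavy-atom position 2 in the SMILES.
Amide count: 1.

1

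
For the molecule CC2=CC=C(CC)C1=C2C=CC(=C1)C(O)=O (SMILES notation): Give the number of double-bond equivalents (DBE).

Molecular formula: C14H14O2.
DoU = (2C + 2 + N − H − X) / 2, where X is the halogen count and O/S are ignored.
    = (2·14 + 2 + 0 − 14 − 0) / 2 = 16 / 2 = 8.

8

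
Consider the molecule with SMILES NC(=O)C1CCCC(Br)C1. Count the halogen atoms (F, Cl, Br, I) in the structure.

1

Halogen atoms appear at heavy-atom position 9 (1×Br).
Other groups present: 1 amide.
Halogen count: 1.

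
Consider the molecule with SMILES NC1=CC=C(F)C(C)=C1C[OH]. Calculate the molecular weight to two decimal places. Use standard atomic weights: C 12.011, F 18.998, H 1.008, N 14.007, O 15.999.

First, the molecular formula is C8H10FNO (counting implicit H from valence).
  C: 8 × 12.011 = 96.088
  F: 1 × 18.998 = 18.998
  H: 10 × 1.008 = 10.080
  N: 1 × 14.007 = 14.007
  O: 1 × 15.999 = 15.999
Sum: 8×12.011 + 1×18.998 + 10×1.008 + 1×14.007 + 1×15.999 = 155.172 → 155.17 g/mol.

155.17 g/mol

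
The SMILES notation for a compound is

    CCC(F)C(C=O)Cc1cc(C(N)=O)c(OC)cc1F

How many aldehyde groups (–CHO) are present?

The aldehyde motif appears at heavy-atom position 6 in the SMILES.
Other groups present: 1 amide, 1 ether.
Aldehyde count: 1.

1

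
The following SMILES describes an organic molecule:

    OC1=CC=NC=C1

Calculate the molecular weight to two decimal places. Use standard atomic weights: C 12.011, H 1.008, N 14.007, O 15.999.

95.10 g/mol

First, the molecular formula is C5H5NO (counting implicit H from valence).
  C: 5 × 12.011 = 60.055
  H: 5 × 1.008 = 5.040
  N: 1 × 14.007 = 14.007
  O: 1 × 15.999 = 15.999
Sum: 5×12.011 + 5×1.008 + 1×14.007 + 1×15.999 = 95.101 → 95.10 g/mol.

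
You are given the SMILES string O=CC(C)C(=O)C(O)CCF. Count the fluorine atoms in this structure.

Scan the SMILES for F atoms (remember two-letter symbols like Cl and Br are single atoms).
Fluorine count: 1.

1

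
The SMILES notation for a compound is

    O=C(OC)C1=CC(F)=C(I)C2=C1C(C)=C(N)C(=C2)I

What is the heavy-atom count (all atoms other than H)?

Every atom symbol written in the SMILES (organic subset) is one heavy atom; implicit H are not written.
Heavy atoms by element → C:13, F:1, I:2, N:1, O:2.
Total: 19.

19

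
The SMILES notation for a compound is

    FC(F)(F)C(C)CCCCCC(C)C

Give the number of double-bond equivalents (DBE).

0

Degree of unsaturation = (number of rings) + (number of π bonds).
Ring closures in the SMILES: 0.
π bonds: none → 0 DoU from unsaturation.
Total DoU = 0 + 0 = 0.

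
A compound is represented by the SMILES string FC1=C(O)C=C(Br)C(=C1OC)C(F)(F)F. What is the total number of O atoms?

2

Scan the SMILES for O atoms (remember two-letter symbols like Cl and Br are single atoms).
Oxygen count: 2.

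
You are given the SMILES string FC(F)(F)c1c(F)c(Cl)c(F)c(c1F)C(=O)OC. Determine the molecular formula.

C9H3ClF6O2

Walk through each heavy atom and fill implicit hydrogens from standard valence (C 4, N 3, O 2, S 2, halogen 1); for lowercase aromatic atoms, an aromatic c carries 1 H when it has two neighbours and 0 H with three, and aromatic n carries 0 H:
  atom 1: F (halogen, monovalent) → 0 H
  atom 2: C, bond orders sum to 4 (valence 4) → 0 H
  atom 3: F (halogen, monovalent) → 0 H
  atom 4: F (halogen, monovalent) → 0 H
  atom 5: aromatic c, 3 neighbours → 0 H
  atom 6: aromatic c, 3 neighbours → 0 H
  atom 7: F (halogen, monovalent) → 0 H
  atom 8: aromatic c, 3 neighbours → 0 H
  atom 9: Cl (halogen, monovalent) → 0 H
  atom 10: aromatic c, 3 neighbours → 0 H
  atom 11: F (halogen, monovalent) → 0 H
  atom 12: aromatic c, 3 neighbours → 0 H
  atom 13: aromatic c, 3 neighbours → 0 H
  atom 14: F (halogen, monovalent) → 0 H
  atom 15: C, bond orders sum to 4 (valence 4) → 0 H
  atom 16: O, bond orders sum to 2 (valence 2) → 0 H
  atom 17: O, bond orders sum to 2 (valence 2) → 0 H
  atom 18: C, bond orders sum to 1 (valence 4) → 3 H
Totals → C:9, H:3, Cl:1, F:6, O:2.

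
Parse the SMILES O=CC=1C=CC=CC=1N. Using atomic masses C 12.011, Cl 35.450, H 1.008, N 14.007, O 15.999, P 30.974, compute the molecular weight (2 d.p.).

First, the molecular formula is C7H7NO (counting implicit H from valence).
  C: 7 × 12.011 = 84.077
  H: 7 × 1.008 = 7.056
  N: 1 × 14.007 = 14.007
  O: 1 × 15.999 = 15.999
Sum: 7×12.011 + 7×1.008 + 1×14.007 + 1×15.999 = 121.139 → 121.14 g/mol.

121.14 g/mol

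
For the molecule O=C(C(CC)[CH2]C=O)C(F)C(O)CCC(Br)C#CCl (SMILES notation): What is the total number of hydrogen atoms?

17

Walk through each heavy atom and fill implicit hydrogens from standard valence (C 4, N 3, O 2, S 2, halogen 1):
  atom 1: O, bond orders sum to 2 (valence 2) → 0 H
  atom 2: C, bond orders sum to 4 (valence 4) → 0 H
  atom 3: C, bond orders sum to 3 (valence 4) → 1 H
  atom 4: C, bond orders sum to 2 (valence 4) → 2 H
  atom 5: C, bond orders sum to 1 (valence 4) → 3 H
  atom 6: C with explicit H count 2
  atom 7: C, bond orders sum to 3 (valence 4) → 1 H
  atom 8: O, bond orders sum to 2 (valence 2) → 0 H
  atom 9: C, bond orders sum to 3 (valence 4) → 1 H
  atom 10: F (halogen, monovalent) → 0 H
  atom 11: C, bond orders sum to 3 (valence 4) → 1 H
  atom 12: O, bond orders sum to 1 (valence 2) → 1 H
  atom 13: C, bond orders sum to 2 (valence 4) → 2 H
  atom 14: C, bond orders sum to 2 (valence 4) → 2 H
  atom 15: C, bond orders sum to 3 (valence 4) → 1 H
  atom 16: Br (halogen, monovalent) → 0 H
  atom 17: C, bond orders sum to 4 (valence 4) → 0 H
  atom 18: C, bond orders sum to 4 (valence 4) → 0 H
  atom 19: Cl (halogen, monovalent) → 0 H
Total hydrogens: 17.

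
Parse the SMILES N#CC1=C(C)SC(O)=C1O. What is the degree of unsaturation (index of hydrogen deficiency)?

Degree of unsaturation = (number of rings) + (number of π bonds).
Ring closures in the SMILES: 1.
π bonds: 2 double bonds (each 1 DoU), 1 triple bond (each 2 DoU) → 4 DoU from unsaturation.
Total DoU = 1 + 4 = 5.

5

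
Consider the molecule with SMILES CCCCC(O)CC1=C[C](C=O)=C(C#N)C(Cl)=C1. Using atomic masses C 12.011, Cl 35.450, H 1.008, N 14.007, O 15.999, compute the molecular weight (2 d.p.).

265.74 g/mol

First, the molecular formula is C14H16ClNO2 (counting implicit H from valence).
  C: 14 × 12.011 = 168.154
  Cl: 1 × 35.450 = 35.450
  H: 16 × 1.008 = 16.128
  N: 1 × 14.007 = 14.007
  O: 2 × 15.999 = 31.998
Sum: 14×12.011 + 1×35.450 + 16×1.008 + 1×14.007 + 2×15.999 = 265.737 → 265.74 g/mol.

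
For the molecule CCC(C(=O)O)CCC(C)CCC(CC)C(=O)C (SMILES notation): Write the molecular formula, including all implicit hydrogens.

C15H28O3

Walk through each heavy atom and fill implicit hydrogens from standard valence (C 4, N 3, O 2, S 2, halogen 1):
  atom 1: C, bond orders sum to 1 (valence 4) → 3 H
  atom 2: C, bond orders sum to 2 (valence 4) → 2 H
  atom 3: C, bond orders sum to 3 (valence 4) → 1 H
  atom 4: C, bond orders sum to 4 (valence 4) → 0 H
  atom 5: O, bond orders sum to 2 (valence 2) → 0 H
  atom 6: O, bond orders sum to 1 (valence 2) → 1 H
  atom 7: C, bond orders sum to 2 (valence 4) → 2 H
  atom 8: C, bond orders sum to 2 (valence 4) → 2 H
  atom 9: C, bond orders sum to 3 (valence 4) → 1 H
  atom 10: C, bond orders sum to 1 (valence 4) → 3 H
  atom 11: C, bond orders sum to 2 (valence 4) → 2 H
  atom 12: C, bond orders sum to 2 (valence 4) → 2 H
  atom 13: C, bond orders sum to 3 (valence 4) → 1 H
  atom 14: C, bond orders sum to 2 (valence 4) → 2 H
  atom 15: C, bond orders sum to 1 (valence 4) → 3 H
  atom 16: C, bond orders sum to 4 (valence 4) → 0 H
  atom 17: O, bond orders sum to 2 (valence 2) → 0 H
  atom 18: C, bond orders sum to 1 (valence 4) → 3 H
Totals → C:15, H:28, O:3.
In Hill order: C15H28O3.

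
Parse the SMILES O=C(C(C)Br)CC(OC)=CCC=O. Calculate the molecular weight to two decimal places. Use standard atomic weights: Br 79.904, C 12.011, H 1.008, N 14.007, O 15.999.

First, the molecular formula is C9H13BrO3 (counting implicit H from valence).
  Br: 1 × 79.904 = 79.904
  C: 9 × 12.011 = 108.099
  H: 13 × 1.008 = 13.104
  O: 3 × 15.999 = 47.997
Sum: 1×79.904 + 9×12.011 + 13×1.008 + 3×15.999 = 249.104 → 249.10 g/mol.

249.10 g/mol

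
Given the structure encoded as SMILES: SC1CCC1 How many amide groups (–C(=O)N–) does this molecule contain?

0

Scan the SMILES for the amide motif — none present.
Groups that are present: 1 thiol.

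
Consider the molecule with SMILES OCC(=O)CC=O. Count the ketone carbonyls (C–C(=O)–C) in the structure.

1

The ketone motif appears at heavy-atom position 3 in the SMILES.
Other groups present: 1 aldehyde, 1 hydroxyl.
Ketone count: 1.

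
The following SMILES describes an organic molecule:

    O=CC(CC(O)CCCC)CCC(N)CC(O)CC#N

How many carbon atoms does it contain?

15

Count every carbon token in the SMILES (each C, including those in ring-closure positions and inside branches).
Carbon count: 15.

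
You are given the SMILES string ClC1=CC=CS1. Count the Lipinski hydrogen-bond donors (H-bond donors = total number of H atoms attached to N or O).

0

Donors: find every N or O and count the H atoms it carries.
  (no N or O atoms present)
Lipinski HBD = 0.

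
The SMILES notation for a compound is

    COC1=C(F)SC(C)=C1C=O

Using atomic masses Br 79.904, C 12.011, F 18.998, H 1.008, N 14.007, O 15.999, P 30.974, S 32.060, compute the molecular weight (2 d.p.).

174.19 g/mol

First, the molecular formula is C7H7FO2S (counting implicit H from valence).
  C: 7 × 12.011 = 84.077
  F: 1 × 18.998 = 18.998
  H: 7 × 1.008 = 7.056
  O: 2 × 15.999 = 31.998
  S: 1 × 32.060 = 32.060
Sum: 7×12.011 + 1×18.998 + 7×1.008 + 2×15.999 + 1×32.060 = 174.189 → 174.19 g/mol.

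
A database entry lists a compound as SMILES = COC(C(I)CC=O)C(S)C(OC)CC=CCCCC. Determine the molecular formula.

C15H27IO3S

Walk through each heavy atom and fill implicit hydrogens from standard valence (C 4, N 3, O 2, S 2, halogen 1):
  atom 1: C, bond orders sum to 1 (valence 4) → 3 H
  atom 2: O, bond orders sum to 2 (valence 2) → 0 H
  atom 3: C, bond orders sum to 3 (valence 4) → 1 H
  atom 4: C, bond orders sum to 3 (valence 4) → 1 H
  atom 5: I (halogen, monovalent) → 0 H
  atom 6: C, bond orders sum to 2 (valence 4) → 2 H
  atom 7: C, bond orders sum to 3 (valence 4) → 1 H
  atom 8: O, bond orders sum to 2 (valence 2) → 0 H
  atom 9: C, bond orders sum to 3 (valence 4) → 1 H
  atom 10: S, bond orders sum to 1 (valence 2) → 1 H
  atom 11: C, bond orders sum to 3 (valence 4) → 1 H
  atom 12: O, bond orders sum to 2 (valence 2) → 0 H
  atom 13: C, bond orders sum to 1 (valence 4) → 3 H
  atom 14: C, bond orders sum to 2 (valence 4) → 2 H
  atom 15: C, bond orders sum to 3 (valence 4) → 1 H
  atom 16: C, bond orders sum to 3 (valence 4) → 1 H
  atom 17: C, bond orders sum to 2 (valence 4) → 2 H
  atom 18: C, bond orders sum to 2 (valence 4) → 2 H
  atom 19: C, bond orders sum to 2 (valence 4) → 2 H
  atom 20: C, bond orders sum to 1 (valence 4) → 3 H
Totals → C:15, H:27, I:1, O:3, S:1.
In Hill order: C15H27IO3S.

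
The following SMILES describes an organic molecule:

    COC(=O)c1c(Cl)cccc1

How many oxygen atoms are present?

2

Scan the SMILES for O atoms (remember two-letter symbols like Cl and Br are single atoms).
Oxygen count: 2.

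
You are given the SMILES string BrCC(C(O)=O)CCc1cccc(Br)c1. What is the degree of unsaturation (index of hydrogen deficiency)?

Molecular formula: C11H12Br2O2.
DoU = (2C + 2 + N − H − X) / 2, where X is the halogen count and O/S are ignored.
    = (2·11 + 2 + 0 − 12 − 2) / 2 = 10 / 2 = 5.

5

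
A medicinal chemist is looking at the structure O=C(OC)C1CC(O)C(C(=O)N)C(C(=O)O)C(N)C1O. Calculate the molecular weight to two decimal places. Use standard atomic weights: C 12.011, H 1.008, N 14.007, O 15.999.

290.27 g/mol

First, the molecular formula is C11H18N2O7 (counting implicit H from valence).
  C: 11 × 12.011 = 132.121
  H: 18 × 1.008 = 18.144
  N: 2 × 14.007 = 28.014
  O: 7 × 15.999 = 111.993
Sum: 11×12.011 + 18×1.008 + 2×14.007 + 7×15.999 = 290.272 → 290.27 g/mol.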